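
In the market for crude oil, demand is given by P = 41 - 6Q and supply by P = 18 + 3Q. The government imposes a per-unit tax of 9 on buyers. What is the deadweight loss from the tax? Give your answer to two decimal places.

4.50

Pre-tax equilibrium: 41 - 6Q = 18 + 3Q gives Q* = 2.5556, P* = 25.6667.
With the tax, buyers' net willingness to pay falls by 9: (41 - 9) - 6Q = 18 + 3Q, so Q_t = 1.5556. Buyers pay P_b = 31.6667; sellers receive P_s = P_b - 9 = 22.6667.
Deadweight loss is the triangle between the curves from Q_t to Q*: (1/2)(2.5556 - 1.5556)(9) = 4.5.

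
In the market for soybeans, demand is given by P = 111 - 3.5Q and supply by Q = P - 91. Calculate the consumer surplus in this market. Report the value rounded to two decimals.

34.57

Rewriting supply in inverse form: P = 91 + Q.
Set 111 - 3.5Q = 91 + Q, which gives 20 = 4.5Q, so Q* = 4.4444 and P* = 111 - 3.5(4.4444) = 95.4444.
Consumer surplus is the triangle under demand above P*: (1/2)(4.4444)(111 - 95.4444) = (1/2)(4.4444)(15.5556) = 34.5679.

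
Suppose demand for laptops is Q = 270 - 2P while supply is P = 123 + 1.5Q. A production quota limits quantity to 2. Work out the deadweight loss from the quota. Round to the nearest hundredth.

Rewriting demand in inverse form: P = 135 - 0.5Q.
Without the quota, 135 - 0.5Q = 123 + 1.5Q gives Q* = 6.
At Q = 2 the demand price is 135 - 0.5(2) = 134 and the supply price is 123 + 1.5(2) = 126.
Deadweight loss is the triangle between the curves from 2 to 6: (1/2)(134 - 126)(6 - 2) = 16.

16.00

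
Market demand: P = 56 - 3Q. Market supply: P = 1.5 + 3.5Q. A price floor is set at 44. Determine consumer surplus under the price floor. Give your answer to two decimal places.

24.00

Free-market equilibrium: 56 - 3Q = 1.5 + 3.5Q gives Q* = 8.3846, P* = 30.8462.
At the floor price 44, quantity demanded is (56 - 44)/3 = 4; demand is the short side, so Q = 4 trades at P = 44.
CS is the triangle under demand above 44: (1/2)(4)(56 - 44) = 24.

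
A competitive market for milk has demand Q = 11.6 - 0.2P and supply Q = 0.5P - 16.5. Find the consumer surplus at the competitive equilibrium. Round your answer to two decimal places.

Rewriting demand in inverse form: P = 58 - 5Q.
Rewriting supply in inverse form: P = 33 + 2Q.
Set 58 - 5Q = 33 + 2Q, which gives 25 = 7Q, so Q* = 3.5714 and P* = 58 - 5(3.5714) = 40.1429.
The demand choke price is 58, so CS = (1/2)(Q*)(58 - P*) = (1/2)(3.5714)(17.8571) = 31.8878.

31.89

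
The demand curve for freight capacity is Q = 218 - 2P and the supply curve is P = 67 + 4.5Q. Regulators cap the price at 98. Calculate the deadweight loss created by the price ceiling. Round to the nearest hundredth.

5.71

Rewriting demand in inverse form: P = 109 - 0.5Q.
Without the control, 109 - 0.5Q = 67 + 4.5Q so Q* = 8.4 and P* = 104.8.
At P = 98, sellers supply (98 - 67)/4.5 = 6.8889 while buyers want more, so the quantity traded is 6.8889 at price 98.
At Q = 6.8889 the demand price is 105.5556 and the supply price is 98. Deadweight loss is the triangle between the curves from 6.8889 to 8.4: (1/2)(105.5556 - 98)(8.4 - 6.8889) = 5.7086.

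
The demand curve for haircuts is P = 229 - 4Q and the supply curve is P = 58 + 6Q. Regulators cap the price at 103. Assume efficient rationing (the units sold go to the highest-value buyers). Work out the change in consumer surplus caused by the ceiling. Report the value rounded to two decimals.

247.68

Free-market equilibrium: 229 - 4Q = 58 + 6Q gives Q* = 17.1, P* = 160.6.
At the ceiling price 103, quantity supplied is (103 - 58)/6 = 7.5; supply is the short side, so Q = 7.5 trades at P = 103.
CS goes from (1/2)(17.1)(68.4) = 584.82 to 832.5 (computed as (229 - 103)(7.5) - (1/2)(4)(7.5)^2), a change of 247.68.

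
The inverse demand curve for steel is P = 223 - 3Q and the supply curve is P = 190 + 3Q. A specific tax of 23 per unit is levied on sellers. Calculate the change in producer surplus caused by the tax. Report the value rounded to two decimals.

Without the tax, 223 - 3Q = 190 + 3Q so Q* = 5.5 and P* = 206.5.
With the tax, sellers need 23 more per unit: 223 - 3Q = 190 + 3Q + 23, so Q_t = 1.6667. Buyers pay P_b = 218; sellers receive P_s = P_b - 23 = 195.
Producers lose the trapezoid between P_s and P* out to Q_t plus the triangle from Q_t to Q*: change in PS = 4.1667 - 45.375 = -41.2083.

-41.21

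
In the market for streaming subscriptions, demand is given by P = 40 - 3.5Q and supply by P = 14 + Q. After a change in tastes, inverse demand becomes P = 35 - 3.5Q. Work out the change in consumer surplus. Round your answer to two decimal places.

-20.31

Initial equilibrium: Q_0 = 5.7778, P_0 = 19.7778; CS_0 = (1/2)(5.7778)(20.2222) = 58.4198, PS_0 = (1/2)(5.7778)(5.7778) = 16.6914.
New equilibrium: 35 - 3.5Q = 14 + Q gives Q_1 = 4.6667, P_1 = 18.6667; CS_1 = 38.1111, PS_1 = 10.8889.
Change in consumer surplus = 38.1111 - 58.4198 = -20.3086.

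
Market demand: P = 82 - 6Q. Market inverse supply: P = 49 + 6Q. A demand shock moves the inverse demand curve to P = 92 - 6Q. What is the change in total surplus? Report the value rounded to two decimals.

Initial equilibrium: Q_0 = 2.75, P_0 = 65.5; CS_0 = (1/2)(2.75)(16.5) = 22.6875, PS_0 = (1/2)(2.75)(16.5) = 22.6875.
New equilibrium: 92 - 6Q = 49 + 6Q gives Q_1 = 3.5833, P_1 = 70.5; CS_1 = 38.5208, PS_1 = 38.5208.
Change in total surplus = (38.5208 + 38.5208) - (22.6875 + 22.6875) = 31.6667.

31.67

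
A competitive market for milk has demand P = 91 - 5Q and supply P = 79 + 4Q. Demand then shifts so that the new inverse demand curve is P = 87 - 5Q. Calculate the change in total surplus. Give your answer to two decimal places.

-4.44

Initial equilibrium: Q_0 = 1.3333, P_0 = 84.3333; CS_0 = (1/2)(1.3333)(6.6667) = 4.4444, PS_0 = (1/2)(1.3333)(5.3333) = 3.5556.
New equilibrium: 87 - 5Q = 79 + 4Q gives Q_1 = 0.8889, P_1 = 82.5556; CS_1 = 1.9753, PS_1 = 1.5802.
Change in total surplus = (1.9753 + 1.5802) - (4.4444 + 3.5556) = -4.4444.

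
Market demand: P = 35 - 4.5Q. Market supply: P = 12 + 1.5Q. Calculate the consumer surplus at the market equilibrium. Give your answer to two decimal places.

Setting demand equal to supply, 23 = 6Q, so Q* = 3.8333 and P* = 17.75.
The demand choke price is 35, so CS = (1/2)(Q*)(35 - P*) = (1/2)(3.8333)(17.25) = 33.0625.

33.06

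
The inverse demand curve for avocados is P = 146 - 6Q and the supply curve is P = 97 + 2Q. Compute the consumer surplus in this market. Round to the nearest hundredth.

112.55

Equilibrium: 146 - 6Q = 97 + 2Q, so Q* = 6.125 and P* = 109.25.
CS is the area between the demand curve and P* from 0 to Q*: (1/2)(6.125)(36.75) = 112.5469.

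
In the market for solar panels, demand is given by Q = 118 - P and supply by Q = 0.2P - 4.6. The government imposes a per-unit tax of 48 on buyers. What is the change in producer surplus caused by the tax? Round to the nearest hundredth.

Rewriting demand in inverse form: P = 118 - Q.
Rewriting supply in inverse form: P = 23 + 5Q.
Without the tax, 118 - Q = 23 + 5Q so Q* = 15.8333 and P* = 102.1667.
A tax on buyers shifts demand down by 48: (118 - 48) - Q = 23 + 5Q, so Q_t = 7.8333. Buyers pay P_b = 110.1667; sellers receive P_s = P_b - 48 = 62.1667.
PS falls from (1/2)(15.8333)(79.1667) = 626.7361 to (1/2)(7.8333)(39.1667) = 153.4028, a change of -473.3333.

-473.33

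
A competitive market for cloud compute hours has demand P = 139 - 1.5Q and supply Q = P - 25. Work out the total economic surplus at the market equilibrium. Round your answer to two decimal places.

2599.20

Rewriting supply in inverse form: P = 25 + Q.
Setting demand equal to supply, 114 = 2.5Q, so Q* = 45.6 and P* = 70.6.
CS = (1/2)(45.6)(68.4) = 1559.52 and PS = (1/2)(45.6)(45.6) = 1039.68, so total surplus = 2599.2.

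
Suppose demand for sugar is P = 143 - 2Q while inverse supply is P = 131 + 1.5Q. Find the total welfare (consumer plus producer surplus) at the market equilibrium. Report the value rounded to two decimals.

Equilibrium: 143 - 2Q = 131 + 1.5Q, so Q* = 3.4286 and P* = 136.1429.
Total surplus is the full triangle between the curves from 0 to Q*: (1/2)(3.4286)(143 - 131) = 20.5714.

20.57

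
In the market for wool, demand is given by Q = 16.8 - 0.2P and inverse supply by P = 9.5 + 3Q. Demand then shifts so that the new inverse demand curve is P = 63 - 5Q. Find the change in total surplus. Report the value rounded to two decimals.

Rewriting demand in inverse form: P = 84 - 5Q.
Initial equilibrium: Q_0 = 9.3125, P_0 = 37.4375; CS_0 = (1/2)(9.3125)(46.5625) = 216.8066, PS_0 = (1/2)(9.3125)(27.9375) = 130.084.
New equilibrium: 63 - 5Q = 9.5 + 3Q gives Q_1 = 6.6875, P_1 = 29.5625; CS_1 = 111.8066, PS_1 = 67.084.
Change in total surplus = (111.8066 + 67.084) - (216.8066 + 130.084) = -168.

-168.00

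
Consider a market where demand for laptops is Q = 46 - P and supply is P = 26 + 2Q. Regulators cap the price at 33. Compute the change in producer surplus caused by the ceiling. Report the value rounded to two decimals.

-32.19

Rewriting demand in inverse form: P = 46 - Q.
Without the control, 46 - Q = 26 + 2Q so Q* = 6.6667 and P* = 39.3333.
At the ceiling price 33, quantity supplied is (33 - 26)/2 = 3.5; supply is the short side, so Q = 3.5 trades at P = 33.
PS goes from (1/2)(6.6667)(13.3333) = 44.4444 to 12.25 (computed as (33 - 26)(3.5) - (1/2)(2)(3.5)^2), a change of -32.1944.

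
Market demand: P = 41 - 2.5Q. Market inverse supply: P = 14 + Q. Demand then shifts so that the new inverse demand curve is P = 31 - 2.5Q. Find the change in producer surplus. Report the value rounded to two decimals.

-17.96

Initial equilibrium: Q_0 = 7.7143, P_0 = 21.7143; CS_0 = (1/2)(7.7143)(19.2857) = 74.3878, PS_0 = (1/2)(7.7143)(7.7143) = 29.7551.
New equilibrium: 31 - 2.5Q = 14 + Q gives Q_1 = 4.8571, P_1 = 18.8571; CS_1 = 29.4898, PS_1 = 11.7959.
Change in producer surplus = 11.7959 - 29.7551 = -17.9592.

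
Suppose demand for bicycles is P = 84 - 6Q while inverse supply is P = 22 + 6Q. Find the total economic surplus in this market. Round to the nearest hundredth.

Equilibrium: 84 - 6Q = 22 + 6Q, so Q* = 5.1667 and P* = 53.
Total surplus is the full triangle between the curves from 0 to Q*: (1/2)(5.1667)(84 - 22) = 160.1667.

160.17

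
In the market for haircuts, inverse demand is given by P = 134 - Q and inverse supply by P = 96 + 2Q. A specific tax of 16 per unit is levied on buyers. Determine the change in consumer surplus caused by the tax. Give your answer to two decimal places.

Without the tax, 134 - Q = 96 + 2Q so Q* = 12.6667 and P* = 121.3333.
A tax on buyers shifts demand down by 16: (134 - 16) - Q = 96 + 2Q, so Q_t = 7.3333. Buyers pay P_b = 126.6667; sellers receive P_s = P_b - 16 = 110.6667.
Consumers lose the trapezoid between P* and P_b out to Q_t plus the triangle from Q_t to Q*: change in CS = 26.8889 - 80.2222 = -53.3333.

-53.33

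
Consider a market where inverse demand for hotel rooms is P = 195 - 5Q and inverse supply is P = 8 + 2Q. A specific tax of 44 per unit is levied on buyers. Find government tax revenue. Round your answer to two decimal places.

898.86

Pre-tax equilibrium: 195 - 5Q = 8 + 2Q gives Q* = 26.7143, P* = 61.4286.
A tax on buyers shifts demand down by 44: (195 - 44) - 5Q = 8 + 2Q, so Q_t = 20.4286. Buyers pay P_b = 92.8571; sellers receive P_s = P_b - 44 = 48.8571.
Tax revenue = t x Q_t = 44 x 20.4286 = 898.8571.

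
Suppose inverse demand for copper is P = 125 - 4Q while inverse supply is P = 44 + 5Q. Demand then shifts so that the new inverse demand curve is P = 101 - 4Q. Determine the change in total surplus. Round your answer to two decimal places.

Initial equilibrium: Q_0 = 9, P_0 = 89; CS_0 = (1/2)(9)(36) = 162, PS_0 = (1/2)(9)(45) = 202.5.
New equilibrium: 101 - 4Q = 44 + 5Q gives Q_1 = 6.3333, P_1 = 75.6667; CS_1 = 80.2222, PS_1 = 100.2778.
Change in total surplus = (80.2222 + 100.2778) - (162 + 202.5) = -184.

-184.00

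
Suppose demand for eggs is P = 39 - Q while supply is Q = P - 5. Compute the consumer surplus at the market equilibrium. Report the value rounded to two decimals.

Rewriting supply in inverse form: P = 5 + Q.
Setting demand equal to supply, 34 = 2Q, so Q* = 17 and P* = 22.
The demand choke price is 39, so CS = (1/2)(Q*)(39 - P*) = (1/2)(17)(17) = 144.5.

144.50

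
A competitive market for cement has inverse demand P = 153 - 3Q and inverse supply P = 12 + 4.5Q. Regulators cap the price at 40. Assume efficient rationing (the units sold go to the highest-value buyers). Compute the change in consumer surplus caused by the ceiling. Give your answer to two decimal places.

Without the control, 153 - 3Q = 12 + 4.5Q so Q* = 18.8 and P* = 96.6.
At P = 40, sellers supply (40 - 12)/4.5 = 6.2222 while buyers want more, so the quantity traded is 6.2222 at price 40.
CS goes from (1/2)(18.8)(56.4) = 530.16 to 645.037 (computed as (153 - 40)(6.2222) - (1/2)(3)(6.2222)^2), a change of 114.877.

114.88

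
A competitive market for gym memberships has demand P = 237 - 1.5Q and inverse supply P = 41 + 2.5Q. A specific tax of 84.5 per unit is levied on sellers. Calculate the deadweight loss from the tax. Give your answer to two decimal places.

Pre-tax equilibrium: 237 - 1.5Q = 41 + 2.5Q gives Q* = 49, P* = 163.5.
With the tax, sellers need 84.5 more per unit: 237 - 1.5Q = 41 + 2.5Q + 84.5, so Q_t = 27.875. Buyers pay P_b = 195.1875; sellers receive P_s = P_b - 84.5 = 110.6875.
The welfare triangle lost has base Q* - Q_t = 21.125 and height t = 84.5, so DWL = (1/2)(21.125)(84.5) = 892.5312.

892.53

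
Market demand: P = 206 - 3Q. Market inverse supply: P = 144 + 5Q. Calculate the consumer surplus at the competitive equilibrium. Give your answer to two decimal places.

90.09

Set 206 - 3Q = 144 + 5Q, which gives 62 = 8Q, so Q* = 7.75 and P* = 206 - 3(7.75) = 182.75.
The demand choke price is 206, so CS = (1/2)(Q*)(206 - P*) = (1/2)(7.75)(23.25) = 90.0938.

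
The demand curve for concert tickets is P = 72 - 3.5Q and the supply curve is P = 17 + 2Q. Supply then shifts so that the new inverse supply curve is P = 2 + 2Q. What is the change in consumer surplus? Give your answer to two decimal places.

108.47

Initial equilibrium: Q_0 = 10, P_0 = 37; CS_0 = (1/2)(10)(35) = 175, PS_0 = (1/2)(10)(20) = 100.
New equilibrium: 72 - 3.5Q = 2 + 2Q gives Q_1 = 12.7273, P_1 = 27.4545; CS_1 = 283.4711, PS_1 = 161.9835.
Change in consumer surplus = 283.4711 - 175 = 108.4711.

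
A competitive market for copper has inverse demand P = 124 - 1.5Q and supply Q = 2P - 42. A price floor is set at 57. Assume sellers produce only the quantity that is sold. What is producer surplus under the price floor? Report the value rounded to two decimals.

Rewriting supply in inverse form: P = 21 + 0.5Q.
Free-market equilibrium: 124 - 1.5Q = 21 + 0.5Q gives Q* = 51.5, P* = 46.75.
At P = 57, buyers demand (124 - 57)/1.5 = 44.6667 while sellers would supply more, so the quantity traded is 44.6667 at price 57.
The supply price at Q = 44.6667 is 43.3333. PS is the trapezoid between 57 and supply over [0, 44.6667]: (1/2)[(57 - 21) + (57 - 43.3333)](44.6667) = 1109.2222.

1109.22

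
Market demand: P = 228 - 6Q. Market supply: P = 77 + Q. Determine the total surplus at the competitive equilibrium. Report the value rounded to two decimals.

Set 228 - 6Q = 77 + Q, which gives 151 = 7Q, so Q* = 21.5714 and P* = 228 - 6(21.5714) = 98.5714.
Total surplus is the full triangle between the curves from 0 to Q*: (1/2)(21.5714)(228 - 77) = 1628.6429.

1628.64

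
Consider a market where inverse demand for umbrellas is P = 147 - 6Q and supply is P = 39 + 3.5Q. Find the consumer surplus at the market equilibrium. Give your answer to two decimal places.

Set 147 - 6Q = 39 + 3.5Q, which gives 108 = 9.5Q, so Q* = 11.3684 and P* = 147 - 6(11.3684) = 78.7895.
The demand choke price is 147, so CS = (1/2)(Q*)(147 - P*) = (1/2)(11.3684)(68.2105) = 387.723.

387.72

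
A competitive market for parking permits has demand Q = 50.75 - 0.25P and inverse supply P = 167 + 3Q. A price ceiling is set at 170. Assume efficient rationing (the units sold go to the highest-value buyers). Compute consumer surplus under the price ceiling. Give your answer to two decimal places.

Rewriting demand in inverse form: P = 203 - 4Q.
Free-market equilibrium: 203 - 4Q = 167 + 3Q gives Q* = 5.1429, P* = 182.4286.
At the ceiling price 170, quantity supplied is (170 - 167)/3 = 1; supply is the short side, so Q = 1 trades at P = 170.
The demand price at Q = 1 is 199. CS is the trapezoid between demand and 170 over [0, 1]: (1/2)[(203 - 170) + (199 - 170)](1) = 31.

31.00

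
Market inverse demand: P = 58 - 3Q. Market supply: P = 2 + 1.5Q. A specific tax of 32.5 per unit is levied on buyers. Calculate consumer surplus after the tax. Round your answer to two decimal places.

Pre-tax equilibrium: 58 - 3Q = 2 + 1.5Q gives Q* = 12.4444, P* = 20.6667.
With the tax, buyers' net willingness to pay falls by 32.5: (58 - 32.5) - 3Q = 2 + 1.5Q, so Q_t = 5.2222. Buyers pay P_b = 42.3333; sellers receive P_s = P_b - 32.5 = 9.8333.
CS = (1/2)(Q_t)(58 - P_b) = (1/2)(5.2222)(15.6667) = 40.9074.

40.91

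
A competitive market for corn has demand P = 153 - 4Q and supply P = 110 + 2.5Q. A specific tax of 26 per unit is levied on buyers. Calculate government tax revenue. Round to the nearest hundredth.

68.00

Pre-tax equilibrium: 153 - 4Q = 110 + 2.5Q gives Q* = 6.6154, P* = 126.5385.
A tax on buyers shifts demand down by 26: (153 - 26) - 4Q = 110 + 2.5Q, so Q_t = 2.6154. Buyers pay P_b = 142.5385; sellers receive P_s = P_b - 26 = 116.5385.
Tax revenue = t x Q_t = 26 x 2.6154 = 68.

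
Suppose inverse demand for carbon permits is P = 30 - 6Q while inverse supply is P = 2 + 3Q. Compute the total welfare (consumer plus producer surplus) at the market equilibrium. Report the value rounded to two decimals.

Setting demand equal to supply, 28 = 9Q, so Q* = 3.1111 and P* = 11.3333.
Total surplus is the full triangle between the curves from 0 to Q*: (1/2)(3.1111)(30 - 2) = 43.5556.

43.56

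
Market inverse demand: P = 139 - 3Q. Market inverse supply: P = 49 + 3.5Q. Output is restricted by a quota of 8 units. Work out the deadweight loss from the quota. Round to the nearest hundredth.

Without the quota, 139 - 3Q = 49 + 3.5Q gives Q* = 13.8462.
At Q = 8 the demand price is 139 - 3(8) = 115 and the supply price is 49 + 3.5(8) = 77.
DWL = (1/2)(gap between curves at 8) x (Q* - 8) = (1/2)(38)(5.8462) = 111.0769.

111.08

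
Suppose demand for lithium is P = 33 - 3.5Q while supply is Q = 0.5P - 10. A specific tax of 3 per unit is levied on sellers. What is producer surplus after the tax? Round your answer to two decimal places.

Rewriting supply in inverse form: P = 20 + 2Q.
Without the tax, 33 - 3.5Q = 20 + 2Q so Q* = 2.3636 and P* = 24.7273.
A tax on sellers shifts supply up by 3: 33 - 3.5Q = 20 + 2Q + 3, so Q_t = 1.8182. Buyers pay P_b = 26.6364; sellers receive P_s = P_b - 3 = 23.6364.
PS = (1/2)(Q_t)(P_s - 20) = (1/2)(1.8182)(3.6364) = 3.3058.

3.31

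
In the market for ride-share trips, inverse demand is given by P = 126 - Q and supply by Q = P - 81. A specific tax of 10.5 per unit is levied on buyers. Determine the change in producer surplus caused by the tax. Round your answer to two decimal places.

Rewriting supply in inverse form: P = 81 + Q.
Without the tax, 126 - Q = 81 + Q so Q* = 22.5 and P* = 103.5.
With the tax, buyers' net willingness to pay falls by 10.5: (126 - 10.5) - Q = 81 + Q, so Q_t = 17.25. Buyers pay P_b = 108.75; sellers receive P_s = P_b - 10.5 = 98.25.
Producers lose the trapezoid between P_s and P* out to Q_t plus the triangle from Q_t to Q*: change in PS = 148.7812 - 253.125 = -104.3438.

-104.34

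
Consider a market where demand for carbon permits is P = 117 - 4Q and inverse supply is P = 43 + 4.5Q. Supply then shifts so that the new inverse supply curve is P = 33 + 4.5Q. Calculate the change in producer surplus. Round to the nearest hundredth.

49.20

Initial equilibrium: Q_0 = 8.7059, P_0 = 82.1765; CS_0 = (1/2)(8.7059)(34.8235) = 151.5848, PS_0 = (1/2)(8.7059)(39.1765) = 170.5329.
New equilibrium: 117 - 4Q = 33 + 4.5Q gives Q_1 = 9.8824, P_1 = 77.4706; CS_1 = 195.3218, PS_1 = 219.737.
Change in producer surplus = 219.737 - 170.5329 = 49.2042.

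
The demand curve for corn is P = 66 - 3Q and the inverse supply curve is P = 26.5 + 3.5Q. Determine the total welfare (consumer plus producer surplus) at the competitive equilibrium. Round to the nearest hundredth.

120.02

Set 66 - 3Q = 26.5 + 3.5Q, which gives 39.5 = 6.5Q, so Q* = 6.0769 and P* = 66 - 3(6.0769) = 47.7692.
Total surplus is the full triangle between the curves from 0 to Q*: (1/2)(6.0769)(66 - 26.5) = 120.0192.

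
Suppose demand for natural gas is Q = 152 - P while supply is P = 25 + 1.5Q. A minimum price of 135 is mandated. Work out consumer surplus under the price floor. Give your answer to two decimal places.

Rewriting demand in inverse form: P = 152 - Q.
Free-market equilibrium: 152 - Q = 25 + 1.5Q gives Q* = 50.8, P* = 101.2.
At the floor price 135, quantity demanded is (152 - 135)/1 = 17; demand is the short side, so Q = 17 trades at P = 135.
CS is the triangle under demand above 135: (1/2)(17)(152 - 135) = 144.5.

144.50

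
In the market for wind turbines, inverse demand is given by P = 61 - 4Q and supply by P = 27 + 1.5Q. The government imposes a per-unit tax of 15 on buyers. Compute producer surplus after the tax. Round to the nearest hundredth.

Pre-tax equilibrium: 61 - 4Q = 27 + 1.5Q gives Q* = 6.1818, P* = 36.2727.
A tax on buyers shifts demand down by 15: (61 - 15) - 4Q = 27 + 1.5Q, so Q_t = 3.4545. Buyers pay P_b = 47.1818; sellers receive P_s = P_b - 15 = 32.1818.
Producer surplus is the triangle above supply below P_s: (1/2)(3.4545)(32.1818 - 27) = 8.9504.

8.95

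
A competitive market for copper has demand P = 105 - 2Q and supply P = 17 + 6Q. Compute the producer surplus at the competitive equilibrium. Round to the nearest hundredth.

Set 105 - 2Q = 17 + 6Q, which gives 88 = 8Q, so Q* = 11 and P* = 105 - 2(11) = 83.
Producer surplus is the triangle above supply below P*: (1/2)(11)(83 - 17) = (1/2)(11)(66) = 363.

363.00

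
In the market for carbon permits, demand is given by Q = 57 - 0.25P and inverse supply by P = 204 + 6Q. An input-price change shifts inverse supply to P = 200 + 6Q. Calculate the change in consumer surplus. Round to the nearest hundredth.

4.16

Rewriting demand in inverse form: P = 228 - 4Q.
Initial equilibrium: Q_0 = 2.4, P_0 = 218.4; CS_0 = (1/2)(2.4)(9.6) = 11.52, PS_0 = (1/2)(2.4)(14.4) = 17.28.
New equilibrium: 228 - 4Q = 200 + 6Q gives Q_1 = 2.8, P_1 = 216.8; CS_1 = 15.68, PS_1 = 23.52.
Change in consumer surplus = 15.68 - 11.52 = 4.16.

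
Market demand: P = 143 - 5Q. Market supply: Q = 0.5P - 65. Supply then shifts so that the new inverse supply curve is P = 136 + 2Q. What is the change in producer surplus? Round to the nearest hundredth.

Rewriting supply in inverse form: P = 130 + 2Q.
Initial equilibrium: Q_0 = 1.8571, P_0 = 133.7143; CS_0 = (1/2)(1.8571)(9.2857) = 8.6224, PS_0 = (1/2)(1.8571)(3.7143) = 3.449.
New equilibrium: 143 - 5Q = 136 + 2Q gives Q_1 = 1, P_1 = 138; CS_1 = 2.5, PS_1 = 1.
Change in producer surplus = 1 - 3.449 = -2.449.

-2.45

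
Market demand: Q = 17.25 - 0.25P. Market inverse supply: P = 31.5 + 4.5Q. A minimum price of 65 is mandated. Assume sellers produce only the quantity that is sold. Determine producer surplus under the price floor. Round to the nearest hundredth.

Rewriting demand in inverse form: P = 69 - 4Q.
Without the control, 69 - 4Q = 31.5 + 4.5Q so Q* = 4.4118 and P* = 51.3529.
At P = 65, buyers demand (69 - 65)/4 = 1 while sellers would supply more, so the quantity traded is 1 at price 65.
The supply price at Q = 1 is 36. PS is the trapezoid between 65 and supply over [0, 1]: (1/2)[(65 - 31.5) + (65 - 36)](1) = 31.25.

31.25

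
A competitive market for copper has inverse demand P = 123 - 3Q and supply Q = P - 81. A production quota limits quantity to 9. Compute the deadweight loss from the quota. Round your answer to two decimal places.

4.50

Rewriting supply in inverse form: P = 81 + Q.
Without the quota, 123 - 3Q = 81 + Q gives Q* = 10.5.
At Q = 9 the demand price is 123 - 3(9) = 96 and the supply price is 81 + (9) = 90.
DWL = (1/2)(gap between curves at 9) x (Q* - 9) = (1/2)(6)(1.5) = 4.5.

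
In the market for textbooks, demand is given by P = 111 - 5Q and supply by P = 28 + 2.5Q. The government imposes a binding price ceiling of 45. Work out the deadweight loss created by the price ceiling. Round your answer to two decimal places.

Free-market equilibrium: 111 - 5Q = 28 + 2.5Q gives Q* = 11.0667, P* = 55.6667.
At the ceiling price 45, quantity supplied is (45 - 28)/2.5 = 6.8; supply is the short side, so Q = 6.8 trades at P = 45.
At Q = 6.8 the demand price is 77 and the supply price is 45. Deadweight loss is the triangle between the curves from 6.8 to 11.0667: (1/2)(77 - 45)(11.0667 - 6.8) = 68.2667.

68.27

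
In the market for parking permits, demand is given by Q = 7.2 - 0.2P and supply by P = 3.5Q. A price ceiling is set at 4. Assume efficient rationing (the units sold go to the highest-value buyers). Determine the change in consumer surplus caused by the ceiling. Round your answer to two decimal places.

Rewriting demand in inverse form: P = 36 - 5Q.
Without the control, 36 - 5Q = 3.5Q so Q* = 4.2353 and P* = 14.8235.
At P = 4, sellers supply (4 - 0)/3.5 = 1.1429 while buyers want more, so the quantity traded is 1.1429 at price 4.
CS goes from (1/2)(4.2353)(21.1765) = 44.8443 to 33.3061 (computed as (36 - 4)(1.1429) - (1/2)(5)(1.1429)^2), a change of -11.5382.

-11.54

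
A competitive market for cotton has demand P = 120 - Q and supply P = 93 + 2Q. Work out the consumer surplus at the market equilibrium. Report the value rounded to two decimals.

Equilibrium: 120 - Q = 93 + 2Q, so Q* = 9 and P* = 111.
CS is the area between the demand curve and P* from 0 to Q*: (1/2)(9)(9) = 40.5.

40.50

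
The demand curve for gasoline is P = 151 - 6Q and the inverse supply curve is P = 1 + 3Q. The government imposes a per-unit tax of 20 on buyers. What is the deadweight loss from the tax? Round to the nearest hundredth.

Pre-tax equilibrium: 151 - 6Q = 1 + 3Q gives Q* = 16.6667, P* = 51.
With the tax, buyers' net willingness to pay falls by 20: (151 - 20) - 6Q = 1 + 3Q, so Q_t = 14.4444. Buyers pay P_b = 64.3333; sellers receive P_s = P_b - 20 = 44.3333.
The welfare triangle lost has base Q* - Q_t = 2.2222 and height t = 20, so DWL = (1/2)(2.2222)(20) = 22.2222.

22.22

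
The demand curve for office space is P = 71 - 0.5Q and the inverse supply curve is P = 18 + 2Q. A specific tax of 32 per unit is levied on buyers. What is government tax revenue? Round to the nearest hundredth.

268.80

Without the tax, 71 - 0.5Q = 18 + 2Q so Q* = 21.2 and P* = 60.4.
A tax on buyers shifts demand down by 32: (71 - 32) - 0.5Q = 18 + 2Q, so Q_t = 8.4. Buyers pay P_b = 66.8; sellers receive P_s = P_b - 32 = 34.8.
Tax revenue = t x Q_t = 32 x 8.4 = 268.8.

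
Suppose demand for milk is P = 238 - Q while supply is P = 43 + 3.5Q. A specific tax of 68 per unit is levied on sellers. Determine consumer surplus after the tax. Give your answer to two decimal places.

398.25

Pre-tax equilibrium: 238 - Q = 43 + 3.5Q gives Q* = 43.3333, P* = 194.6667.
With the tax, sellers need 68 more per unit: 238 - Q = 43 + 3.5Q + 68, so Q_t = 28.2222. Buyers pay P_b = 209.7778; sellers receive P_s = P_b - 68 = 141.7778.
CS = (1/2)(Q_t)(238 - P_b) = (1/2)(28.2222)(28.2222) = 398.2469.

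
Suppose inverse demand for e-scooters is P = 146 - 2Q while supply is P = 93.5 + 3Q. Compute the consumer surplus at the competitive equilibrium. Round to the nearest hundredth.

110.25

Setting demand equal to supply, 52.5 = 5Q, so Q* = 10.5 and P* = 125.
The demand choke price is 146, so CS = (1/2)(Q*)(146 - P*) = (1/2)(10.5)(21) = 110.25.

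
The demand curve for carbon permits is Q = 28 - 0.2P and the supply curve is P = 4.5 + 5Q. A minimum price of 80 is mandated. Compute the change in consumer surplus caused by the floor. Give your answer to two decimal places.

-99.01

Rewriting demand in inverse form: P = 140 - 5Q.
Without the control, 140 - 5Q = 4.5 + 5Q so Q* = 13.55 and P* = 72.25.
At P = 80, buyers demand (140 - 80)/5 = 12 while sellers would supply more, so the quantity traded is 12 at price 80.
CS goes from (1/2)(13.55)(67.75) = 459.0063 to 360 (computed as (140 - 80)(12) - (1/2)(5)(12)^2), a change of -99.0062.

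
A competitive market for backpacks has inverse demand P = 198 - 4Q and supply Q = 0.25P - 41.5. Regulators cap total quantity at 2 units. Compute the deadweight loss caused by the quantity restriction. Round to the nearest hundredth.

16.00

Rewriting supply in inverse form: P = 166 + 4Q.
Without the quota, 198 - 4Q = 166 + 4Q gives Q* = 4.
At Q = 2 the demand price is 198 - 4(2) = 190 and the supply price is 166 + 4(2) = 174.
Deadweight loss is the triangle between the curves from 2 to 4: (1/2)(190 - 174)(4 - 2) = 16.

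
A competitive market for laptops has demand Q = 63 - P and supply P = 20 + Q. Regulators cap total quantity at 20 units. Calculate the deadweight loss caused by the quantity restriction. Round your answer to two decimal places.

2.25

Rewriting demand in inverse form: P = 63 - Q.
Unrestricted equilibrium: Q* = (63 - 20)/(1 + 1) = 21.5.
At Q = 20 the demand price is 63 - (20) = 43 and the supply price is 20 + (20) = 40.
Deadweight loss is the triangle between the curves from 20 to 21.5: (1/2)(43 - 40)(21.5 - 20) = 2.25.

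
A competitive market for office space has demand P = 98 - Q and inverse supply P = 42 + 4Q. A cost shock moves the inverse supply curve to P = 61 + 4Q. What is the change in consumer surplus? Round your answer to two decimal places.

-35.34

Initial equilibrium: Q_0 = 11.2, P_0 = 86.8; CS_0 = (1/2)(11.2)(11.2) = 62.72, PS_0 = (1/2)(11.2)(44.8) = 250.88.
New equilibrium: 98 - Q = 61 + 4Q gives Q_1 = 7.4, P_1 = 90.6; CS_1 = 27.38, PS_1 = 109.52.
Change in consumer surplus = 27.38 - 62.72 = -35.34.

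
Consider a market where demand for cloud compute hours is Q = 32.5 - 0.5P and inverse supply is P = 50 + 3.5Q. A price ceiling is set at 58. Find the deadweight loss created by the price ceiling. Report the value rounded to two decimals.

Rewriting demand in inverse form: P = 65 - 2Q.
Free-market equilibrium: 65 - 2Q = 50 + 3.5Q gives Q* = 2.7273, P* = 59.5455.
At the ceiling price 58, quantity supplied is (58 - 50)/3.5 = 2.2857; supply is the short side, so Q = 2.2857 trades at P = 58.
The lost-trades triangle has base Q* - 2.2857 = 0.4416 and height equal to the gap between the curves at Q = 2.2857, which is 60.4286 - 58 = 2.4286. DWL = (1/2)(0.4416)(2.4286) = 0.5362.

0.54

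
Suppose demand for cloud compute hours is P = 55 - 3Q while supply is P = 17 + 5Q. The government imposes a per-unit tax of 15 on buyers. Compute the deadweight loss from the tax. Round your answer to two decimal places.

Without the tax, 55 - 3Q = 17 + 5Q so Q* = 4.75 and P* = 40.75.
A tax on buyers shifts demand down by 15: (55 - 15) - 3Q = 17 + 5Q, so Q_t = 2.875. Buyers pay P_b = 46.375; sellers receive P_s = P_b - 15 = 31.375.
The welfare triangle lost has base Q* - Q_t = 1.875 and height t = 15, so DWL = (1/2)(1.875)(15) = 14.0625.

14.06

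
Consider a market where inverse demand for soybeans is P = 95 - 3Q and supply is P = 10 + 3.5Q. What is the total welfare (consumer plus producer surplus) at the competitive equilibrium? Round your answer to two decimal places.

Set 95 - 3Q = 10 + 3.5Q, which gives 85 = 6.5Q, so Q* = 13.0769 and P* = 95 - 3(13.0769) = 55.7692.
CS = (1/2)(13.0769)(39.2308) = 256.5089 and PS = (1/2)(13.0769)(45.7692) = 299.2604, so total surplus = 555.7692.

555.77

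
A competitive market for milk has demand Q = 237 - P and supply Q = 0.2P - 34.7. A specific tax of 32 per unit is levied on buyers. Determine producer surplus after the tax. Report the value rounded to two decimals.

Rewriting demand in inverse form: P = 237 - Q.
Rewriting supply in inverse form: P = 173.5 + 5Q.
Without the tax, 237 - Q = 173.5 + 5Q so Q* = 10.5833 and P* = 226.4167.
A tax on buyers shifts demand down by 32: (237 - 32) - Q = 173.5 + 5Q, so Q_t = 5.25. Buyers pay P_b = 231.75; sellers receive P_s = P_b - 32 = 199.75.
PS = (1/2)(Q_t)(P_s - 173.5) = (1/2)(5.25)(26.25) = 68.9062.

68.91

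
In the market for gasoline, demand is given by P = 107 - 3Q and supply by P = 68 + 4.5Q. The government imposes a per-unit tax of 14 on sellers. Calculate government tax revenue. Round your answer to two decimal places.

Without the tax, 107 - 3Q = 68 + 4.5Q so Q* = 5.2 and P* = 91.4.
A tax on sellers shifts supply up by 14: 107 - 3Q = 68 + 4.5Q + 14, so Q_t = 3.3333. Buyers pay P_b = 97; sellers receive P_s = P_b - 14 = 83.
Revenue is the tax times quantity traded: 14 x 3.3333 = 46.6667.

46.67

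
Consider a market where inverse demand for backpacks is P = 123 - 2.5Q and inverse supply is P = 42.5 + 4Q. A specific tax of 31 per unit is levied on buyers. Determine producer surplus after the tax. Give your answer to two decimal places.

Without the tax, 123 - 2.5Q = 42.5 + 4Q so Q* = 12.3846 and P* = 92.0385.
A tax on buyers shifts demand down by 31: (123 - 31) - 2.5Q = 42.5 + 4Q, so Q_t = 7.6154. Buyers pay P_b = 103.9615; sellers receive P_s = P_b - 31 = 72.9615.
PS = (1/2)(Q_t)(P_s - 42.5) = (1/2)(7.6154)(30.4615) = 115.9882.

115.99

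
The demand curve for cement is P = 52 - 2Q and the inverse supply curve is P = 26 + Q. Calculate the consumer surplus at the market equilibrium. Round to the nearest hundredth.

Equilibrium: 52 - 2Q = 26 + Q, so Q* = 8.6667 and P* = 34.6667.
Consumer surplus is the triangle under demand above P*: (1/2)(8.6667)(52 - 34.6667) = (1/2)(8.6667)(17.3333) = 75.1111.

75.11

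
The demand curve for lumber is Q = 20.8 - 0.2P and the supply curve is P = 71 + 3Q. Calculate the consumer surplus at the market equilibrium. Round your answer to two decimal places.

Rewriting demand in inverse form: P = 104 - 5Q.
Equilibrium: 104 - 5Q = 71 + 3Q, so Q* = 4.125 and P* = 83.375.
CS is the area between the demand curve and P* from 0 to Q*: (1/2)(4.125)(20.625) = 42.5391.

42.54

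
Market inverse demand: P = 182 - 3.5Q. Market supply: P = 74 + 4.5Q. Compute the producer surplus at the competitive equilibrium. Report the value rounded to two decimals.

410.06

Equilibrium: 182 - 3.5Q = 74 + 4.5Q, so Q* = 13.5 and P* = 134.75.
Producer surplus is the triangle above supply below P*: (1/2)(13.5)(134.75 - 74) = (1/2)(13.5)(60.75) = 410.0625.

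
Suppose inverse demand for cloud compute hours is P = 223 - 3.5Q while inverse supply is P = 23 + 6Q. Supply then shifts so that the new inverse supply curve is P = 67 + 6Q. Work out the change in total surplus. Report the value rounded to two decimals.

Initial equilibrium: Q_0 = 21.0526, P_0 = 149.3158; CS_0 = (1/2)(21.0526)(73.6842) = 775.6233, PS_0 = (1/2)(21.0526)(126.3158) = 1329.6399.
New equilibrium: 223 - 3.5Q = 67 + 6Q gives Q_1 = 16.4211, P_1 = 165.5263; CS_1 = 471.8892, PS_1 = 808.9529.
Change in total surplus = (471.8892 + 808.9529) - (775.6233 + 1329.6399) = -824.4211.

-824.42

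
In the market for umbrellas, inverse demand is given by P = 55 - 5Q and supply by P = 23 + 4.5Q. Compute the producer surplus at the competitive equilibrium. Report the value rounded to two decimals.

25.53

Equilibrium: 55 - 5Q = 23 + 4.5Q, so Q* = 3.3684 and P* = 38.1579.
Producer surplus is the triangle above supply below P*: (1/2)(3.3684)(38.1579 - 23) = (1/2)(3.3684)(15.1579) = 25.5291.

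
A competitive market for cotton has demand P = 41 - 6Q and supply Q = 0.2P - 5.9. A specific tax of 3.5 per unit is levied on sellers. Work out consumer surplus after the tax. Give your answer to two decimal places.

Rewriting supply in inverse form: P = 29.5 + 5Q.
Without the tax, 41 - 6Q = 29.5 + 5Q so Q* = 1.0455 and P* = 34.7273.
With the tax, sellers need 3.5 more per unit: 41 - 6Q = 29.5 + 5Q + 3.5, so Q_t = 0.7273. Buyers pay P_b = 36.6364; sellers receive P_s = P_b - 3.5 = 33.1364.
CS = (1/2)(Q_t)(41 - P_b) = (1/2)(0.7273)(4.3636) = 1.5868.

1.59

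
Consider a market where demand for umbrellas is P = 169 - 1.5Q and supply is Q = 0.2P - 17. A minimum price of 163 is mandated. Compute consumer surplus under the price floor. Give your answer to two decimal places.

Rewriting supply in inverse form: P = 85 + 5Q.
Free-market equilibrium: 169 - 1.5Q = 85 + 5Q gives Q* = 12.9231, P* = 149.6154.
At the floor price 163, quantity demanded is (169 - 163)/1.5 = 4; demand is the short side, so Q = 4 trades at P = 163.
CS is the triangle under demand above 163: (1/2)(4)(169 - 163) = 12.

12.00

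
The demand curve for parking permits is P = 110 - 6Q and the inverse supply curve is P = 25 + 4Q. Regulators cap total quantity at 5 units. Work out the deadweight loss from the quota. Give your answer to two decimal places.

Unrestricted equilibrium: Q* = (110 - 25)/(6 + 4) = 8.5.
At Q = 5 the demand price is 110 - 6(5) = 80 and the supply price is 25 + 4(5) = 45.
Deadweight loss is the triangle between the curves from 5 to 8.5: (1/2)(80 - 45)(8.5 - 5) = 61.25.

61.25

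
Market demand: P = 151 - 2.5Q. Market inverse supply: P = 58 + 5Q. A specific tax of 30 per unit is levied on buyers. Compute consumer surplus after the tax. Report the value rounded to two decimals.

Without the tax, 151 - 2.5Q = 58 + 5Q so Q* = 12.4 and P* = 120.
With the tax, buyers' net willingness to pay falls by 30: (151 - 30) - 2.5Q = 58 + 5Q, so Q_t = 8.4. Buyers pay P_b = 130; sellers receive P_s = P_b - 30 = 100.
CS = (1/2)(Q_t)(151 - P_b) = (1/2)(8.4)(21) = 88.2.

88.20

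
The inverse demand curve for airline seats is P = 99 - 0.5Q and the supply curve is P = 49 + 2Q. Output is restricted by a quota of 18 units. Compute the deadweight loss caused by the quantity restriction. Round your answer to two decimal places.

5.00

Unrestricted equilibrium: Q* = (99 - 49)/(0.5 + 2) = 20.
At Q = 18 the demand price is 99 - 0.5(18) = 90 and the supply price is 49 + 2(18) = 85.
DWL = (1/2)(gap between curves at 18) x (Q* - 18) = (1/2)(5)(2) = 5.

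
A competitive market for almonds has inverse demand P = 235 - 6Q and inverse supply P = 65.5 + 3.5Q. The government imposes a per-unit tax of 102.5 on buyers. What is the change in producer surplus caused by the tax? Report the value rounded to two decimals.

Pre-tax equilibrium: 235 - 6Q = 65.5 + 3.5Q gives Q* = 17.8421, P* = 127.9474.
A tax on buyers shifts demand down by 102.5: (235 - 102.5) - 6Q = 65.5 + 3.5Q, so Q_t = 7.0526. Buyers pay P_b = 192.6842; sellers receive P_s = P_b - 102.5 = 90.1842.
PS falls from (1/2)(17.8421)(62.4474) = 557.0963 to (1/2)(7.0526)(24.6842) = 87.0443, a change of -470.0519.

-470.05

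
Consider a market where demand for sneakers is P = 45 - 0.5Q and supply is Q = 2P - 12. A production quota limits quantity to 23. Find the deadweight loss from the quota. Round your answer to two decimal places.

128.00

Rewriting supply in inverse form: P = 6 + 0.5Q.
Without the quota, 45 - 0.5Q = 6 + 0.5Q gives Q* = 39.
At Q = 23 the demand price is 45 - 0.5(23) = 33.5 and the supply price is 6 + 0.5(23) = 17.5.
DWL = (1/2)(gap between curves at 23) x (Q* - 23) = (1/2)(16)(16) = 128.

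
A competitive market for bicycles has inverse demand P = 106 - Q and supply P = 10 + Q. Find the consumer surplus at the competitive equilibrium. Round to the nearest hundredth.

Setting demand equal to supply, 96 = 2Q, so Q* = 48 and P* = 58.
CS is the area between the demand curve and P* from 0 to Q*: (1/2)(48)(48) = 1152.

1152.00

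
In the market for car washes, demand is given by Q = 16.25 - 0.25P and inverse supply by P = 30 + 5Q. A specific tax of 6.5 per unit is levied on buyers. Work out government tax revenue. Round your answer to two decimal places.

20.58

Rewriting demand in inverse form: P = 65 - 4Q.
Without the tax, 65 - 4Q = 30 + 5Q so Q* = 3.8889 and P* = 49.4444.
A tax on buyers shifts demand down by 6.5: (65 - 6.5) - 4Q = 30 + 5Q, so Q_t = 3.1667. Buyers pay P_b = 52.3333; sellers receive P_s = P_b - 6.5 = 45.8333.
Tax revenue = t x Q_t = 6.5 x 3.1667 = 20.5833.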